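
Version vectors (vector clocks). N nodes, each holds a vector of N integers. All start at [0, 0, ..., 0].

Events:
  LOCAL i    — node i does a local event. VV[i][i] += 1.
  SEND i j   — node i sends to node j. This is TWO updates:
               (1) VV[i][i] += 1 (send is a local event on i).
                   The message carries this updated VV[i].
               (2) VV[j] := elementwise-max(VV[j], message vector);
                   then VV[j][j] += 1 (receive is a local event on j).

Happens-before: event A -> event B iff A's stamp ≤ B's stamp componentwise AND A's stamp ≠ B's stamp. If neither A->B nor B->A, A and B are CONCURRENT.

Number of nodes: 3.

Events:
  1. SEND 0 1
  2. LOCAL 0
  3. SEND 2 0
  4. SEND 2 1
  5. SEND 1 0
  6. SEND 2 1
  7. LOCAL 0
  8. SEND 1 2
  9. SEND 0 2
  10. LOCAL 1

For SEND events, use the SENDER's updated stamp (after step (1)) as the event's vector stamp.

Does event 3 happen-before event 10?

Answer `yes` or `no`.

Initial: VV[0]=[0, 0, 0]
Initial: VV[1]=[0, 0, 0]
Initial: VV[2]=[0, 0, 0]
Event 1: SEND 0->1: VV[0][0]++ -> VV[0]=[1, 0, 0], msg_vec=[1, 0, 0]; VV[1]=max(VV[1],msg_vec) then VV[1][1]++ -> VV[1]=[1, 1, 0]
Event 2: LOCAL 0: VV[0][0]++ -> VV[0]=[2, 0, 0]
Event 3: SEND 2->0: VV[2][2]++ -> VV[2]=[0, 0, 1], msg_vec=[0, 0, 1]; VV[0]=max(VV[0],msg_vec) then VV[0][0]++ -> VV[0]=[3, 0, 1]
Event 4: SEND 2->1: VV[2][2]++ -> VV[2]=[0, 0, 2], msg_vec=[0, 0, 2]; VV[1]=max(VV[1],msg_vec) then VV[1][1]++ -> VV[1]=[1, 2, 2]
Event 5: SEND 1->0: VV[1][1]++ -> VV[1]=[1, 3, 2], msg_vec=[1, 3, 2]; VV[0]=max(VV[0],msg_vec) then VV[0][0]++ -> VV[0]=[4, 3, 2]
Event 6: SEND 2->1: VV[2][2]++ -> VV[2]=[0, 0, 3], msg_vec=[0, 0, 3]; VV[1]=max(VV[1],msg_vec) then VV[1][1]++ -> VV[1]=[1, 4, 3]
Event 7: LOCAL 0: VV[0][0]++ -> VV[0]=[5, 3, 2]
Event 8: SEND 1->2: VV[1][1]++ -> VV[1]=[1, 5, 3], msg_vec=[1, 5, 3]; VV[2]=max(VV[2],msg_vec) then VV[2][2]++ -> VV[2]=[1, 5, 4]
Event 9: SEND 0->2: VV[0][0]++ -> VV[0]=[6, 3, 2], msg_vec=[6, 3, 2]; VV[2]=max(VV[2],msg_vec) then VV[2][2]++ -> VV[2]=[6, 5, 5]
Event 10: LOCAL 1: VV[1][1]++ -> VV[1]=[1, 6, 3]
Event 3 stamp: [0, 0, 1]
Event 10 stamp: [1, 6, 3]
[0, 0, 1] <= [1, 6, 3]? True. Equal? False. Happens-before: True

Answer: yes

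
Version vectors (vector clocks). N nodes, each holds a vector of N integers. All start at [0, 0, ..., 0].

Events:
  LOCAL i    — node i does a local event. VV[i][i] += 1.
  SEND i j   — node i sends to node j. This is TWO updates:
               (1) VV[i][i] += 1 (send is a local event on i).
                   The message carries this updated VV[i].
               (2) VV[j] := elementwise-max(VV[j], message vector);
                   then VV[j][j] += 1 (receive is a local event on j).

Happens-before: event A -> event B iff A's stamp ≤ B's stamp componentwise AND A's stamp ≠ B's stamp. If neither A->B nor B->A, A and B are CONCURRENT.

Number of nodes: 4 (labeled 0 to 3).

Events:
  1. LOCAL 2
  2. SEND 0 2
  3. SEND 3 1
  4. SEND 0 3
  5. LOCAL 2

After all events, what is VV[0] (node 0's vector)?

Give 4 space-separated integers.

Answer: 2 0 0 0

Derivation:
Initial: VV[0]=[0, 0, 0, 0]
Initial: VV[1]=[0, 0, 0, 0]
Initial: VV[2]=[0, 0, 0, 0]
Initial: VV[3]=[0, 0, 0, 0]
Event 1: LOCAL 2: VV[2][2]++ -> VV[2]=[0, 0, 1, 0]
Event 2: SEND 0->2: VV[0][0]++ -> VV[0]=[1, 0, 0, 0], msg_vec=[1, 0, 0, 0]; VV[2]=max(VV[2],msg_vec) then VV[2][2]++ -> VV[2]=[1, 0, 2, 0]
Event 3: SEND 3->1: VV[3][3]++ -> VV[3]=[0, 0, 0, 1], msg_vec=[0, 0, 0, 1]; VV[1]=max(VV[1],msg_vec) then VV[1][1]++ -> VV[1]=[0, 1, 0, 1]
Event 4: SEND 0->3: VV[0][0]++ -> VV[0]=[2, 0, 0, 0], msg_vec=[2, 0, 0, 0]; VV[3]=max(VV[3],msg_vec) then VV[3][3]++ -> VV[3]=[2, 0, 0, 2]
Event 5: LOCAL 2: VV[2][2]++ -> VV[2]=[1, 0, 3, 0]
Final vectors: VV[0]=[2, 0, 0, 0]; VV[1]=[0, 1, 0, 1]; VV[2]=[1, 0, 3, 0]; VV[3]=[2, 0, 0, 2]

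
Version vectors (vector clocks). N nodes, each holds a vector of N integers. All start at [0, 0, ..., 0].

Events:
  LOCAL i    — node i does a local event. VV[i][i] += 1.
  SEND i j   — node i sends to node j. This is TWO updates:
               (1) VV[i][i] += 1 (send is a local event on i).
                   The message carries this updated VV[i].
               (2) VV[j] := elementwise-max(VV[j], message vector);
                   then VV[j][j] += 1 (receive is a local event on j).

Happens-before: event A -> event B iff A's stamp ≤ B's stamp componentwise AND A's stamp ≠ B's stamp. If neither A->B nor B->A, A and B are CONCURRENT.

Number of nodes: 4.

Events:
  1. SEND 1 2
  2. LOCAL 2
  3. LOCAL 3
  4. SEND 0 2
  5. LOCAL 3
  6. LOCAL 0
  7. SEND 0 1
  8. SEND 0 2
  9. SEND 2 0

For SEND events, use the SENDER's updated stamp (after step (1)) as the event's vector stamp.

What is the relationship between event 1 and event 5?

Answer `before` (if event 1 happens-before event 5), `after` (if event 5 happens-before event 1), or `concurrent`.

Answer: concurrent

Derivation:
Initial: VV[0]=[0, 0, 0, 0]
Initial: VV[1]=[0, 0, 0, 0]
Initial: VV[2]=[0, 0, 0, 0]
Initial: VV[3]=[0, 0, 0, 0]
Event 1: SEND 1->2: VV[1][1]++ -> VV[1]=[0, 1, 0, 0], msg_vec=[0, 1, 0, 0]; VV[2]=max(VV[2],msg_vec) then VV[2][2]++ -> VV[2]=[0, 1, 1, 0]
Event 2: LOCAL 2: VV[2][2]++ -> VV[2]=[0, 1, 2, 0]
Event 3: LOCAL 3: VV[3][3]++ -> VV[3]=[0, 0, 0, 1]
Event 4: SEND 0->2: VV[0][0]++ -> VV[0]=[1, 0, 0, 0], msg_vec=[1, 0, 0, 0]; VV[2]=max(VV[2],msg_vec) then VV[2][2]++ -> VV[2]=[1, 1, 3, 0]
Event 5: LOCAL 3: VV[3][3]++ -> VV[3]=[0, 0, 0, 2]
Event 6: LOCAL 0: VV[0][0]++ -> VV[0]=[2, 0, 0, 0]
Event 7: SEND 0->1: VV[0][0]++ -> VV[0]=[3, 0, 0, 0], msg_vec=[3, 0, 0, 0]; VV[1]=max(VV[1],msg_vec) then VV[1][1]++ -> VV[1]=[3, 2, 0, 0]
Event 8: SEND 0->2: VV[0][0]++ -> VV[0]=[4, 0, 0, 0], msg_vec=[4, 0, 0, 0]; VV[2]=max(VV[2],msg_vec) then VV[2][2]++ -> VV[2]=[4, 1, 4, 0]
Event 9: SEND 2->0: VV[2][2]++ -> VV[2]=[4, 1, 5, 0], msg_vec=[4, 1, 5, 0]; VV[0]=max(VV[0],msg_vec) then VV[0][0]++ -> VV[0]=[5, 1, 5, 0]
Event 1 stamp: [0, 1, 0, 0]
Event 5 stamp: [0, 0, 0, 2]
[0, 1, 0, 0] <= [0, 0, 0, 2]? False
[0, 0, 0, 2] <= [0, 1, 0, 0]? False
Relation: concurrent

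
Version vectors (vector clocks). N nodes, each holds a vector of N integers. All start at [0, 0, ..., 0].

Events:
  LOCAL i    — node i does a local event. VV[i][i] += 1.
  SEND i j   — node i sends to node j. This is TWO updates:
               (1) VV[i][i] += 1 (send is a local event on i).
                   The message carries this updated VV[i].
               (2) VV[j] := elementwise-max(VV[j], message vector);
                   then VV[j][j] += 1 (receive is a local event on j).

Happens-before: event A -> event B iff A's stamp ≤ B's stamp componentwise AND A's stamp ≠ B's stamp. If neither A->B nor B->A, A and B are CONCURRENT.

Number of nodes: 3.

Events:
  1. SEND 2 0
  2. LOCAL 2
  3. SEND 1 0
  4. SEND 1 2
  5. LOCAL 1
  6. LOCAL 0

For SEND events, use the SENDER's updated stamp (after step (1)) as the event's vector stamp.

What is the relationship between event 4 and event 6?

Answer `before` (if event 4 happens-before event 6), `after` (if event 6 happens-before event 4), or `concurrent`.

Answer: concurrent

Derivation:
Initial: VV[0]=[0, 0, 0]
Initial: VV[1]=[0, 0, 0]
Initial: VV[2]=[0, 0, 0]
Event 1: SEND 2->0: VV[2][2]++ -> VV[2]=[0, 0, 1], msg_vec=[0, 0, 1]; VV[0]=max(VV[0],msg_vec) then VV[0][0]++ -> VV[0]=[1, 0, 1]
Event 2: LOCAL 2: VV[2][2]++ -> VV[2]=[0, 0, 2]
Event 3: SEND 1->0: VV[1][1]++ -> VV[1]=[0, 1, 0], msg_vec=[0, 1, 0]; VV[0]=max(VV[0],msg_vec) then VV[0][0]++ -> VV[0]=[2, 1, 1]
Event 4: SEND 1->2: VV[1][1]++ -> VV[1]=[0, 2, 0], msg_vec=[0, 2, 0]; VV[2]=max(VV[2],msg_vec) then VV[2][2]++ -> VV[2]=[0, 2, 3]
Event 5: LOCAL 1: VV[1][1]++ -> VV[1]=[0, 3, 0]
Event 6: LOCAL 0: VV[0][0]++ -> VV[0]=[3, 1, 1]
Event 4 stamp: [0, 2, 0]
Event 6 stamp: [3, 1, 1]
[0, 2, 0] <= [3, 1, 1]? False
[3, 1, 1] <= [0, 2, 0]? False
Relation: concurrent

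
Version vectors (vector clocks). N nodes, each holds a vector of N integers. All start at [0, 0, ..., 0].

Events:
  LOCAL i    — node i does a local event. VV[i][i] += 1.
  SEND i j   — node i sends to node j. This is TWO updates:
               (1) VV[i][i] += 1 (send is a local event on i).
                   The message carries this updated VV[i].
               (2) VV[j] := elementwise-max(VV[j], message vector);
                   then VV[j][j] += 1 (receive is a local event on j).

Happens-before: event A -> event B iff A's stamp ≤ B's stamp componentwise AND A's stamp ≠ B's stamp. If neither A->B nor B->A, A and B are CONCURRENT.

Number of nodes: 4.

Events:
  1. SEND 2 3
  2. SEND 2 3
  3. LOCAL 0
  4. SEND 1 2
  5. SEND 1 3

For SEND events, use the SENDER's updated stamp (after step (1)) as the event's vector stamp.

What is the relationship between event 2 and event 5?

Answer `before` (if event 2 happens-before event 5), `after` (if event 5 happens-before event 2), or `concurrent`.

Initial: VV[0]=[0, 0, 0, 0]
Initial: VV[1]=[0, 0, 0, 0]
Initial: VV[2]=[0, 0, 0, 0]
Initial: VV[3]=[0, 0, 0, 0]
Event 1: SEND 2->3: VV[2][2]++ -> VV[2]=[0, 0, 1, 0], msg_vec=[0, 0, 1, 0]; VV[3]=max(VV[3],msg_vec) then VV[3][3]++ -> VV[3]=[0, 0, 1, 1]
Event 2: SEND 2->3: VV[2][2]++ -> VV[2]=[0, 0, 2, 0], msg_vec=[0, 0, 2, 0]; VV[3]=max(VV[3],msg_vec) then VV[3][3]++ -> VV[3]=[0, 0, 2, 2]
Event 3: LOCAL 0: VV[0][0]++ -> VV[0]=[1, 0, 0, 0]
Event 4: SEND 1->2: VV[1][1]++ -> VV[1]=[0, 1, 0, 0], msg_vec=[0, 1, 0, 0]; VV[2]=max(VV[2],msg_vec) then VV[2][2]++ -> VV[2]=[0, 1, 3, 0]
Event 5: SEND 1->3: VV[1][1]++ -> VV[1]=[0, 2, 0, 0], msg_vec=[0, 2, 0, 0]; VV[3]=max(VV[3],msg_vec) then VV[3][3]++ -> VV[3]=[0, 2, 2, 3]
Event 2 stamp: [0, 0, 2, 0]
Event 5 stamp: [0, 2, 0, 0]
[0, 0, 2, 0] <= [0, 2, 0, 0]? False
[0, 2, 0, 0] <= [0, 0, 2, 0]? False
Relation: concurrent

Answer: concurrent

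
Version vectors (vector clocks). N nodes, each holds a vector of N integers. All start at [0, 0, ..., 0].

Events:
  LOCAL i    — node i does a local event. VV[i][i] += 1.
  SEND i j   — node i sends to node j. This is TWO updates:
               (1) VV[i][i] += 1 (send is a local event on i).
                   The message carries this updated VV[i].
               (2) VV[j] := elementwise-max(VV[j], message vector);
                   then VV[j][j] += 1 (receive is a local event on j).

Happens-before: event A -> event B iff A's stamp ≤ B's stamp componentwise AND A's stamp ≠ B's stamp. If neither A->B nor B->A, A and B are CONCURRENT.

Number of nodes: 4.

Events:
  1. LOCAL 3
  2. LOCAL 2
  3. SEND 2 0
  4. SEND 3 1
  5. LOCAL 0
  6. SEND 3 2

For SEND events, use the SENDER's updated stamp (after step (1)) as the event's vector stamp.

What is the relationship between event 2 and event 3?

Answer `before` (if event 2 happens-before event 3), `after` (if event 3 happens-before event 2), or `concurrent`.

Answer: before

Derivation:
Initial: VV[0]=[0, 0, 0, 0]
Initial: VV[1]=[0, 0, 0, 0]
Initial: VV[2]=[0, 0, 0, 0]
Initial: VV[3]=[0, 0, 0, 0]
Event 1: LOCAL 3: VV[3][3]++ -> VV[3]=[0, 0, 0, 1]
Event 2: LOCAL 2: VV[2][2]++ -> VV[2]=[0, 0, 1, 0]
Event 3: SEND 2->0: VV[2][2]++ -> VV[2]=[0, 0, 2, 0], msg_vec=[0, 0, 2, 0]; VV[0]=max(VV[0],msg_vec) then VV[0][0]++ -> VV[0]=[1, 0, 2, 0]
Event 4: SEND 3->1: VV[3][3]++ -> VV[3]=[0, 0, 0, 2], msg_vec=[0, 0, 0, 2]; VV[1]=max(VV[1],msg_vec) then VV[1][1]++ -> VV[1]=[0, 1, 0, 2]
Event 5: LOCAL 0: VV[0][0]++ -> VV[0]=[2, 0, 2, 0]
Event 6: SEND 3->2: VV[3][3]++ -> VV[3]=[0, 0, 0, 3], msg_vec=[0, 0, 0, 3]; VV[2]=max(VV[2],msg_vec) then VV[2][2]++ -> VV[2]=[0, 0, 3, 3]
Event 2 stamp: [0, 0, 1, 0]
Event 3 stamp: [0, 0, 2, 0]
[0, 0, 1, 0] <= [0, 0, 2, 0]? True
[0, 0, 2, 0] <= [0, 0, 1, 0]? False
Relation: before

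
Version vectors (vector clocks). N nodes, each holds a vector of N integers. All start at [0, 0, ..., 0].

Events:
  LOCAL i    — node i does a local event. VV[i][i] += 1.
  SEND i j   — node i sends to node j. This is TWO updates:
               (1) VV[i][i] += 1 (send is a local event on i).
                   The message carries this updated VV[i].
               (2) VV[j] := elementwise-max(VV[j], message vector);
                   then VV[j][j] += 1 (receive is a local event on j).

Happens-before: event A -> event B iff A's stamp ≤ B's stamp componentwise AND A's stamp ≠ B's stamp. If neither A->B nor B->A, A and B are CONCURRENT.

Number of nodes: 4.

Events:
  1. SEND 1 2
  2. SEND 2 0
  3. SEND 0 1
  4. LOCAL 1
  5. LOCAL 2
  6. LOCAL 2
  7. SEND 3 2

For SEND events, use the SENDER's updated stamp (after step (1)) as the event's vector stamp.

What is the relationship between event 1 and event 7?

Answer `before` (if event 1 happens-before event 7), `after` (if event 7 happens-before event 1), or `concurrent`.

Answer: concurrent

Derivation:
Initial: VV[0]=[0, 0, 0, 0]
Initial: VV[1]=[0, 0, 0, 0]
Initial: VV[2]=[0, 0, 0, 0]
Initial: VV[3]=[0, 0, 0, 0]
Event 1: SEND 1->2: VV[1][1]++ -> VV[1]=[0, 1, 0, 0], msg_vec=[0, 1, 0, 0]; VV[2]=max(VV[2],msg_vec) then VV[2][2]++ -> VV[2]=[0, 1, 1, 0]
Event 2: SEND 2->0: VV[2][2]++ -> VV[2]=[0, 1, 2, 0], msg_vec=[0, 1, 2, 0]; VV[0]=max(VV[0],msg_vec) then VV[0][0]++ -> VV[0]=[1, 1, 2, 0]
Event 3: SEND 0->1: VV[0][0]++ -> VV[0]=[2, 1, 2, 0], msg_vec=[2, 1, 2, 0]; VV[1]=max(VV[1],msg_vec) then VV[1][1]++ -> VV[1]=[2, 2, 2, 0]
Event 4: LOCAL 1: VV[1][1]++ -> VV[1]=[2, 3, 2, 0]
Event 5: LOCAL 2: VV[2][2]++ -> VV[2]=[0, 1, 3, 0]
Event 6: LOCAL 2: VV[2][2]++ -> VV[2]=[0, 1, 4, 0]
Event 7: SEND 3->2: VV[3][3]++ -> VV[3]=[0, 0, 0, 1], msg_vec=[0, 0, 0, 1]; VV[2]=max(VV[2],msg_vec) then VV[2][2]++ -> VV[2]=[0, 1, 5, 1]
Event 1 stamp: [0, 1, 0, 0]
Event 7 stamp: [0, 0, 0, 1]
[0, 1, 0, 0] <= [0, 0, 0, 1]? False
[0, 0, 0, 1] <= [0, 1, 0, 0]? False
Relation: concurrent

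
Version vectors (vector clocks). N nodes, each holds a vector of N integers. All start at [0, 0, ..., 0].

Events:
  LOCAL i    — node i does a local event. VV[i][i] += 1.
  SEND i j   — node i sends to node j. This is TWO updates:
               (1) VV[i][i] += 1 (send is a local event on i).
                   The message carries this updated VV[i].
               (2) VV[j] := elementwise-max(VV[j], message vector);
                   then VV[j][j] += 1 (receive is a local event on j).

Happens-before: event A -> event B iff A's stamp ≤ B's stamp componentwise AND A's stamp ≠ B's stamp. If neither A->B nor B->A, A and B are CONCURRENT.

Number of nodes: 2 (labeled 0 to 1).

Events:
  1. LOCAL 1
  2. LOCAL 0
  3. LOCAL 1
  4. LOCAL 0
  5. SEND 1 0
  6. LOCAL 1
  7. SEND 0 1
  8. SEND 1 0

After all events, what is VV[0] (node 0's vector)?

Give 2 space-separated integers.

Initial: VV[0]=[0, 0]
Initial: VV[1]=[0, 0]
Event 1: LOCAL 1: VV[1][1]++ -> VV[1]=[0, 1]
Event 2: LOCAL 0: VV[0][0]++ -> VV[0]=[1, 0]
Event 3: LOCAL 1: VV[1][1]++ -> VV[1]=[0, 2]
Event 4: LOCAL 0: VV[0][0]++ -> VV[0]=[2, 0]
Event 5: SEND 1->0: VV[1][1]++ -> VV[1]=[0, 3], msg_vec=[0, 3]; VV[0]=max(VV[0],msg_vec) then VV[0][0]++ -> VV[0]=[3, 3]
Event 6: LOCAL 1: VV[1][1]++ -> VV[1]=[0, 4]
Event 7: SEND 0->1: VV[0][0]++ -> VV[0]=[4, 3], msg_vec=[4, 3]; VV[1]=max(VV[1],msg_vec) then VV[1][1]++ -> VV[1]=[4, 5]
Event 8: SEND 1->0: VV[1][1]++ -> VV[1]=[4, 6], msg_vec=[4, 6]; VV[0]=max(VV[0],msg_vec) then VV[0][0]++ -> VV[0]=[5, 6]
Final vectors: VV[0]=[5, 6]; VV[1]=[4, 6]

Answer: 5 6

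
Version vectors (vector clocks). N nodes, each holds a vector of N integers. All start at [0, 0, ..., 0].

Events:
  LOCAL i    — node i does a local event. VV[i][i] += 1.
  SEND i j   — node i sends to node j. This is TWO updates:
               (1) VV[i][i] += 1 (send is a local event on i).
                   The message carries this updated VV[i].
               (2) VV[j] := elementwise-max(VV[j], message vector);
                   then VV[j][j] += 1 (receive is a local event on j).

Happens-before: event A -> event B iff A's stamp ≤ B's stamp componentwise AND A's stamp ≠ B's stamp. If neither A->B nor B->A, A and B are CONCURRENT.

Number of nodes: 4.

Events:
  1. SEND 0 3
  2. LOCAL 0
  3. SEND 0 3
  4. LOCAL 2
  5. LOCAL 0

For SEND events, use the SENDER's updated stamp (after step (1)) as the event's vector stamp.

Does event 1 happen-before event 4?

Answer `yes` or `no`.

Initial: VV[0]=[0, 0, 0, 0]
Initial: VV[1]=[0, 0, 0, 0]
Initial: VV[2]=[0, 0, 0, 0]
Initial: VV[3]=[0, 0, 0, 0]
Event 1: SEND 0->3: VV[0][0]++ -> VV[0]=[1, 0, 0, 0], msg_vec=[1, 0, 0, 0]; VV[3]=max(VV[3],msg_vec) then VV[3][3]++ -> VV[3]=[1, 0, 0, 1]
Event 2: LOCAL 0: VV[0][0]++ -> VV[0]=[2, 0, 0, 0]
Event 3: SEND 0->3: VV[0][0]++ -> VV[0]=[3, 0, 0, 0], msg_vec=[3, 0, 0, 0]; VV[3]=max(VV[3],msg_vec) then VV[3][3]++ -> VV[3]=[3, 0, 0, 2]
Event 4: LOCAL 2: VV[2][2]++ -> VV[2]=[0, 0, 1, 0]
Event 5: LOCAL 0: VV[0][0]++ -> VV[0]=[4, 0, 0, 0]
Event 1 stamp: [1, 0, 0, 0]
Event 4 stamp: [0, 0, 1, 0]
[1, 0, 0, 0] <= [0, 0, 1, 0]? False. Equal? False. Happens-before: False

Answer: no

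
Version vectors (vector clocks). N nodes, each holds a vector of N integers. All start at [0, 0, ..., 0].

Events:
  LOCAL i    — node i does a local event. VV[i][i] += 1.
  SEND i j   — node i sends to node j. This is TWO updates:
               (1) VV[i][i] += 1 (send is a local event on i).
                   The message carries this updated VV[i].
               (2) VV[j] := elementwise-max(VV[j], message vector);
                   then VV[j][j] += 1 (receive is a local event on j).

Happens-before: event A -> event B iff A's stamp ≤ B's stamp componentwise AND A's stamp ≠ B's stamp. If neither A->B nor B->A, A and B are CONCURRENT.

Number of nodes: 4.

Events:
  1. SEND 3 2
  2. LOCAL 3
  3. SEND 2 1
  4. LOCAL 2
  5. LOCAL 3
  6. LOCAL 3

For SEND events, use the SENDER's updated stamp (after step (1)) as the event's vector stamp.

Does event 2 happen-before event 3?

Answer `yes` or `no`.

Initial: VV[0]=[0, 0, 0, 0]
Initial: VV[1]=[0, 0, 0, 0]
Initial: VV[2]=[0, 0, 0, 0]
Initial: VV[3]=[0, 0, 0, 0]
Event 1: SEND 3->2: VV[3][3]++ -> VV[3]=[0, 0, 0, 1], msg_vec=[0, 0, 0, 1]; VV[2]=max(VV[2],msg_vec) then VV[2][2]++ -> VV[2]=[0, 0, 1, 1]
Event 2: LOCAL 3: VV[3][3]++ -> VV[3]=[0, 0, 0, 2]
Event 3: SEND 2->1: VV[2][2]++ -> VV[2]=[0, 0, 2, 1], msg_vec=[0, 0, 2, 1]; VV[1]=max(VV[1],msg_vec) then VV[1][1]++ -> VV[1]=[0, 1, 2, 1]
Event 4: LOCAL 2: VV[2][2]++ -> VV[2]=[0, 0, 3, 1]
Event 5: LOCAL 3: VV[3][3]++ -> VV[3]=[0, 0, 0, 3]
Event 6: LOCAL 3: VV[3][3]++ -> VV[3]=[0, 0, 0, 4]
Event 2 stamp: [0, 0, 0, 2]
Event 3 stamp: [0, 0, 2, 1]
[0, 0, 0, 2] <= [0, 0, 2, 1]? False. Equal? False. Happens-before: False

Answer: no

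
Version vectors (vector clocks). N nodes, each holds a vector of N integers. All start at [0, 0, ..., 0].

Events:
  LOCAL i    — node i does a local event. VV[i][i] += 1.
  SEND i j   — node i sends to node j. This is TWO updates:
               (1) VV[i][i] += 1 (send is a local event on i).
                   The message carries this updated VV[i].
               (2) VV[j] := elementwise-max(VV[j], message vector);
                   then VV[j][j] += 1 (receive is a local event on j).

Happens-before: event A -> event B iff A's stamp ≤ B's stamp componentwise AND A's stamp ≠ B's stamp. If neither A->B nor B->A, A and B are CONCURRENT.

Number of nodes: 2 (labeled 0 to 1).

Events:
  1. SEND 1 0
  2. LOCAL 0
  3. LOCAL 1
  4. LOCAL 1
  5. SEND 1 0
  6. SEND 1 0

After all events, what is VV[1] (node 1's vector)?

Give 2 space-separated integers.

Initial: VV[0]=[0, 0]
Initial: VV[1]=[0, 0]
Event 1: SEND 1->0: VV[1][1]++ -> VV[1]=[0, 1], msg_vec=[0, 1]; VV[0]=max(VV[0],msg_vec) then VV[0][0]++ -> VV[0]=[1, 1]
Event 2: LOCAL 0: VV[0][0]++ -> VV[0]=[2, 1]
Event 3: LOCAL 1: VV[1][1]++ -> VV[1]=[0, 2]
Event 4: LOCAL 1: VV[1][1]++ -> VV[1]=[0, 3]
Event 5: SEND 1->0: VV[1][1]++ -> VV[1]=[0, 4], msg_vec=[0, 4]; VV[0]=max(VV[0],msg_vec) then VV[0][0]++ -> VV[0]=[3, 4]
Event 6: SEND 1->0: VV[1][1]++ -> VV[1]=[0, 5], msg_vec=[0, 5]; VV[0]=max(VV[0],msg_vec) then VV[0][0]++ -> VV[0]=[4, 5]
Final vectors: VV[0]=[4, 5]; VV[1]=[0, 5]

Answer: 0 5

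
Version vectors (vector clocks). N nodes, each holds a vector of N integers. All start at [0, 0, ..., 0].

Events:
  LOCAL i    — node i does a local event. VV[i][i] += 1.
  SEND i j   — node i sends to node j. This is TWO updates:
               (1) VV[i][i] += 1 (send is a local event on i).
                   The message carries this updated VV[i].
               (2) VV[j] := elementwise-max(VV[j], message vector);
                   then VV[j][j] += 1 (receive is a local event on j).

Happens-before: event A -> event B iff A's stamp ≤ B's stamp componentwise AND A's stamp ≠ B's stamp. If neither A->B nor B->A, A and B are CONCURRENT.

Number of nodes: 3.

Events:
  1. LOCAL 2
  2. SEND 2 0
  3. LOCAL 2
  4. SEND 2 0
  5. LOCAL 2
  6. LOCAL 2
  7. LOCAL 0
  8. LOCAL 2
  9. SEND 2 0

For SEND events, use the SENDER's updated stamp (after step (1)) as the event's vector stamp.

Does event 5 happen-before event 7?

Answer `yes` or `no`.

Answer: no

Derivation:
Initial: VV[0]=[0, 0, 0]
Initial: VV[1]=[0, 0, 0]
Initial: VV[2]=[0, 0, 0]
Event 1: LOCAL 2: VV[2][2]++ -> VV[2]=[0, 0, 1]
Event 2: SEND 2->0: VV[2][2]++ -> VV[2]=[0, 0, 2], msg_vec=[0, 0, 2]; VV[0]=max(VV[0],msg_vec) then VV[0][0]++ -> VV[0]=[1, 0, 2]
Event 3: LOCAL 2: VV[2][2]++ -> VV[2]=[0, 0, 3]
Event 4: SEND 2->0: VV[2][2]++ -> VV[2]=[0, 0, 4], msg_vec=[0, 0, 4]; VV[0]=max(VV[0],msg_vec) then VV[0][0]++ -> VV[0]=[2, 0, 4]
Event 5: LOCAL 2: VV[2][2]++ -> VV[2]=[0, 0, 5]
Event 6: LOCAL 2: VV[2][2]++ -> VV[2]=[0, 0, 6]
Event 7: LOCAL 0: VV[0][0]++ -> VV[0]=[3, 0, 4]
Event 8: LOCAL 2: VV[2][2]++ -> VV[2]=[0, 0, 7]
Event 9: SEND 2->0: VV[2][2]++ -> VV[2]=[0, 0, 8], msg_vec=[0, 0, 8]; VV[0]=max(VV[0],msg_vec) then VV[0][0]++ -> VV[0]=[4, 0, 8]
Event 5 stamp: [0, 0, 5]
Event 7 stamp: [3, 0, 4]
[0, 0, 5] <= [3, 0, 4]? False. Equal? False. Happens-before: False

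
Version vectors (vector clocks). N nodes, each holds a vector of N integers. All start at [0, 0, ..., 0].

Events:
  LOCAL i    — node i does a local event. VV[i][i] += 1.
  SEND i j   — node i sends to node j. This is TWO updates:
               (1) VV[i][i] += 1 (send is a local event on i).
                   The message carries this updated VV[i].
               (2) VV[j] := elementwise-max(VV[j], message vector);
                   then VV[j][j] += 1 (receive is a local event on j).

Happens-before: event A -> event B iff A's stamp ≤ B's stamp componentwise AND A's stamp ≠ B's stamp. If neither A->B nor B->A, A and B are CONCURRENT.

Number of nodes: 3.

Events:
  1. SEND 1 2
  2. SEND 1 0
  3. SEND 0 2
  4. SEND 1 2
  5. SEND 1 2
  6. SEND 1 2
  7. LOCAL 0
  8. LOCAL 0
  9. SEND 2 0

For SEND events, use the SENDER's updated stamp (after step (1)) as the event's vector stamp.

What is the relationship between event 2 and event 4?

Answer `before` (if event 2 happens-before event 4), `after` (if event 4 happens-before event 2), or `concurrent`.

Answer: before

Derivation:
Initial: VV[0]=[0, 0, 0]
Initial: VV[1]=[0, 0, 0]
Initial: VV[2]=[0, 0, 0]
Event 1: SEND 1->2: VV[1][1]++ -> VV[1]=[0, 1, 0], msg_vec=[0, 1, 0]; VV[2]=max(VV[2],msg_vec) then VV[2][2]++ -> VV[2]=[0, 1, 1]
Event 2: SEND 1->0: VV[1][1]++ -> VV[1]=[0, 2, 0], msg_vec=[0, 2, 0]; VV[0]=max(VV[0],msg_vec) then VV[0][0]++ -> VV[0]=[1, 2, 0]
Event 3: SEND 0->2: VV[0][0]++ -> VV[0]=[2, 2, 0], msg_vec=[2, 2, 0]; VV[2]=max(VV[2],msg_vec) then VV[2][2]++ -> VV[2]=[2, 2, 2]
Event 4: SEND 1->2: VV[1][1]++ -> VV[1]=[0, 3, 0], msg_vec=[0, 3, 0]; VV[2]=max(VV[2],msg_vec) then VV[2][2]++ -> VV[2]=[2, 3, 3]
Event 5: SEND 1->2: VV[1][1]++ -> VV[1]=[0, 4, 0], msg_vec=[0, 4, 0]; VV[2]=max(VV[2],msg_vec) then VV[2][2]++ -> VV[2]=[2, 4, 4]
Event 6: SEND 1->2: VV[1][1]++ -> VV[1]=[0, 5, 0], msg_vec=[0, 5, 0]; VV[2]=max(VV[2],msg_vec) then VV[2][2]++ -> VV[2]=[2, 5, 5]
Event 7: LOCAL 0: VV[0][0]++ -> VV[0]=[3, 2, 0]
Event 8: LOCAL 0: VV[0][0]++ -> VV[0]=[4, 2, 0]
Event 9: SEND 2->0: VV[2][2]++ -> VV[2]=[2, 5, 6], msg_vec=[2, 5, 6]; VV[0]=max(VV[0],msg_vec) then VV[0][0]++ -> VV[0]=[5, 5, 6]
Event 2 stamp: [0, 2, 0]
Event 4 stamp: [0, 3, 0]
[0, 2, 0] <= [0, 3, 0]? True
[0, 3, 0] <= [0, 2, 0]? False
Relation: before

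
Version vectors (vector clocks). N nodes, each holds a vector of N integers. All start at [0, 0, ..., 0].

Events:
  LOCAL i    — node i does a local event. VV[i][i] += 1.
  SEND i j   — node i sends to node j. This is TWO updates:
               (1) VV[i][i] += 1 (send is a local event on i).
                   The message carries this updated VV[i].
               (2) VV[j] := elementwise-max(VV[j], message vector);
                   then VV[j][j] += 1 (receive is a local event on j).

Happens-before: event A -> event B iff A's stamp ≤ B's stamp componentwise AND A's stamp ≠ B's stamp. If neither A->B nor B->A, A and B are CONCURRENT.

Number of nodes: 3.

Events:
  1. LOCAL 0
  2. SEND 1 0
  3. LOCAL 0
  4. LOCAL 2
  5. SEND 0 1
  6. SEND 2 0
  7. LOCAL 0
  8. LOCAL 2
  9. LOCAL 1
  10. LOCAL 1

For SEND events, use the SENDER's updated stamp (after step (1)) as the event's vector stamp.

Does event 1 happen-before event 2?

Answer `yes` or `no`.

Initial: VV[0]=[0, 0, 0]
Initial: VV[1]=[0, 0, 0]
Initial: VV[2]=[0, 0, 0]
Event 1: LOCAL 0: VV[0][0]++ -> VV[0]=[1, 0, 0]
Event 2: SEND 1->0: VV[1][1]++ -> VV[1]=[0, 1, 0], msg_vec=[0, 1, 0]; VV[0]=max(VV[0],msg_vec) then VV[0][0]++ -> VV[0]=[2, 1, 0]
Event 3: LOCAL 0: VV[0][0]++ -> VV[0]=[3, 1, 0]
Event 4: LOCAL 2: VV[2][2]++ -> VV[2]=[0, 0, 1]
Event 5: SEND 0->1: VV[0][0]++ -> VV[0]=[4, 1, 0], msg_vec=[4, 1, 0]; VV[1]=max(VV[1],msg_vec) then VV[1][1]++ -> VV[1]=[4, 2, 0]
Event 6: SEND 2->0: VV[2][2]++ -> VV[2]=[0, 0, 2], msg_vec=[0, 0, 2]; VV[0]=max(VV[0],msg_vec) then VV[0][0]++ -> VV[0]=[5, 1, 2]
Event 7: LOCAL 0: VV[0][0]++ -> VV[0]=[6, 1, 2]
Event 8: LOCAL 2: VV[2][2]++ -> VV[2]=[0, 0, 3]
Event 9: LOCAL 1: VV[1][1]++ -> VV[1]=[4, 3, 0]
Event 10: LOCAL 1: VV[1][1]++ -> VV[1]=[4, 4, 0]
Event 1 stamp: [1, 0, 0]
Event 2 stamp: [0, 1, 0]
[1, 0, 0] <= [0, 1, 0]? False. Equal? False. Happens-before: False

Answer: no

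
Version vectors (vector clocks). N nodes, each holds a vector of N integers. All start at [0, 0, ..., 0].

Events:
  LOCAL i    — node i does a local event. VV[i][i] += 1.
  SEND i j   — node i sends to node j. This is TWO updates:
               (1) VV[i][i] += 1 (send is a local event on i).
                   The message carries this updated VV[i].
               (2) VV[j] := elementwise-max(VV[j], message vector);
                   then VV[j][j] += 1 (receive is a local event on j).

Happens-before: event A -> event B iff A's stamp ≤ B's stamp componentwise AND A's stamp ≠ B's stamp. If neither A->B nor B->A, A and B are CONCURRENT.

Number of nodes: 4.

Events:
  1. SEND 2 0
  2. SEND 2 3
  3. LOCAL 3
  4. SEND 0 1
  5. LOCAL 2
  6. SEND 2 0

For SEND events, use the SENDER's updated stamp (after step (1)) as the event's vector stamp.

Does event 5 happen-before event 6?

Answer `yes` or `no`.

Initial: VV[0]=[0, 0, 0, 0]
Initial: VV[1]=[0, 0, 0, 0]
Initial: VV[2]=[0, 0, 0, 0]
Initial: VV[3]=[0, 0, 0, 0]
Event 1: SEND 2->0: VV[2][2]++ -> VV[2]=[0, 0, 1, 0], msg_vec=[0, 0, 1, 0]; VV[0]=max(VV[0],msg_vec) then VV[0][0]++ -> VV[0]=[1, 0, 1, 0]
Event 2: SEND 2->3: VV[2][2]++ -> VV[2]=[0, 0, 2, 0], msg_vec=[0, 0, 2, 0]; VV[3]=max(VV[3],msg_vec) then VV[3][3]++ -> VV[3]=[0, 0, 2, 1]
Event 3: LOCAL 3: VV[3][3]++ -> VV[3]=[0, 0, 2, 2]
Event 4: SEND 0->1: VV[0][0]++ -> VV[0]=[2, 0, 1, 0], msg_vec=[2, 0, 1, 0]; VV[1]=max(VV[1],msg_vec) then VV[1][1]++ -> VV[1]=[2, 1, 1, 0]
Event 5: LOCAL 2: VV[2][2]++ -> VV[2]=[0, 0, 3, 0]
Event 6: SEND 2->0: VV[2][2]++ -> VV[2]=[0, 0, 4, 0], msg_vec=[0, 0, 4, 0]; VV[0]=max(VV[0],msg_vec) then VV[0][0]++ -> VV[0]=[3, 0, 4, 0]
Event 5 stamp: [0, 0, 3, 0]
Event 6 stamp: [0, 0, 4, 0]
[0, 0, 3, 0] <= [0, 0, 4, 0]? True. Equal? False. Happens-before: True

Answer: yes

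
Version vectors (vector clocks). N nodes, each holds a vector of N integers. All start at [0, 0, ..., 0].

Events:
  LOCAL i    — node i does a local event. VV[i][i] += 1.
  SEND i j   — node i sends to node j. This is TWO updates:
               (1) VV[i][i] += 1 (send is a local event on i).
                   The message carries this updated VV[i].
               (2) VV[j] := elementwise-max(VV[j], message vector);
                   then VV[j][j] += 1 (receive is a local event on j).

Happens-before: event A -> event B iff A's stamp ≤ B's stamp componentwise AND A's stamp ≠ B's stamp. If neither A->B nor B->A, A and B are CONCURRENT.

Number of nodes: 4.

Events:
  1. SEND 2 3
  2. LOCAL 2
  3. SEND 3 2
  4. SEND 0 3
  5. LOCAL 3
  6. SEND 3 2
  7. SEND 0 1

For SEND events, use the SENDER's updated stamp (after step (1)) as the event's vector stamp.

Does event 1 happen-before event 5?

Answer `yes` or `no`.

Answer: yes

Derivation:
Initial: VV[0]=[0, 0, 0, 0]
Initial: VV[1]=[0, 0, 0, 0]
Initial: VV[2]=[0, 0, 0, 0]
Initial: VV[3]=[0, 0, 0, 0]
Event 1: SEND 2->3: VV[2][2]++ -> VV[2]=[0, 0, 1, 0], msg_vec=[0, 0, 1, 0]; VV[3]=max(VV[3],msg_vec) then VV[3][3]++ -> VV[3]=[0, 0, 1, 1]
Event 2: LOCAL 2: VV[2][2]++ -> VV[2]=[0, 0, 2, 0]
Event 3: SEND 3->2: VV[3][3]++ -> VV[3]=[0, 0, 1, 2], msg_vec=[0, 0, 1, 2]; VV[2]=max(VV[2],msg_vec) then VV[2][2]++ -> VV[2]=[0, 0, 3, 2]
Event 4: SEND 0->3: VV[0][0]++ -> VV[0]=[1, 0, 0, 0], msg_vec=[1, 0, 0, 0]; VV[3]=max(VV[3],msg_vec) then VV[3][3]++ -> VV[3]=[1, 0, 1, 3]
Event 5: LOCAL 3: VV[3][3]++ -> VV[3]=[1, 0, 1, 4]
Event 6: SEND 3->2: VV[3][3]++ -> VV[3]=[1, 0, 1, 5], msg_vec=[1, 0, 1, 5]; VV[2]=max(VV[2],msg_vec) then VV[2][2]++ -> VV[2]=[1, 0, 4, 5]
Event 7: SEND 0->1: VV[0][0]++ -> VV[0]=[2, 0, 0, 0], msg_vec=[2, 0, 0, 0]; VV[1]=max(VV[1],msg_vec) then VV[1][1]++ -> VV[1]=[2, 1, 0, 0]
Event 1 stamp: [0, 0, 1, 0]
Event 5 stamp: [1, 0, 1, 4]
[0, 0, 1, 0] <= [1, 0, 1, 4]? True. Equal? False. Happens-before: True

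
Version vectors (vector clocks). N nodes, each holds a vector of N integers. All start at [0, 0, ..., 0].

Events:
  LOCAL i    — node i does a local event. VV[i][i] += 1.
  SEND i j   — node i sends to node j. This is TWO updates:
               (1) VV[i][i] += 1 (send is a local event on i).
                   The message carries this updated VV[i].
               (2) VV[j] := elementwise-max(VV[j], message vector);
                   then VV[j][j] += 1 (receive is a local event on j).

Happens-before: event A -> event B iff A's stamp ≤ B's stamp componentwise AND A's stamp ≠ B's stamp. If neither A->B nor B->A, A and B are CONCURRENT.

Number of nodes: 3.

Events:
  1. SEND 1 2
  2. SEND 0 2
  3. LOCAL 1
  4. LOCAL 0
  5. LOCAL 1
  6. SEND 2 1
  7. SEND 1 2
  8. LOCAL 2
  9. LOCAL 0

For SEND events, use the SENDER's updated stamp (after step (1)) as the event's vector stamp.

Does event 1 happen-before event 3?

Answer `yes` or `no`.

Answer: yes

Derivation:
Initial: VV[0]=[0, 0, 0]
Initial: VV[1]=[0, 0, 0]
Initial: VV[2]=[0, 0, 0]
Event 1: SEND 1->2: VV[1][1]++ -> VV[1]=[0, 1, 0], msg_vec=[0, 1, 0]; VV[2]=max(VV[2],msg_vec) then VV[2][2]++ -> VV[2]=[0, 1, 1]
Event 2: SEND 0->2: VV[0][0]++ -> VV[0]=[1, 0, 0], msg_vec=[1, 0, 0]; VV[2]=max(VV[2],msg_vec) then VV[2][2]++ -> VV[2]=[1, 1, 2]
Event 3: LOCAL 1: VV[1][1]++ -> VV[1]=[0, 2, 0]
Event 4: LOCAL 0: VV[0][0]++ -> VV[0]=[2, 0, 0]
Event 5: LOCAL 1: VV[1][1]++ -> VV[1]=[0, 3, 0]
Event 6: SEND 2->1: VV[2][2]++ -> VV[2]=[1, 1, 3], msg_vec=[1, 1, 3]; VV[1]=max(VV[1],msg_vec) then VV[1][1]++ -> VV[1]=[1, 4, 3]
Event 7: SEND 1->2: VV[1][1]++ -> VV[1]=[1, 5, 3], msg_vec=[1, 5, 3]; VV[2]=max(VV[2],msg_vec) then VV[2][2]++ -> VV[2]=[1, 5, 4]
Event 8: LOCAL 2: VV[2][2]++ -> VV[2]=[1, 5, 5]
Event 9: LOCAL 0: VV[0][0]++ -> VV[0]=[3, 0, 0]
Event 1 stamp: [0, 1, 0]
Event 3 stamp: [0, 2, 0]
[0, 1, 0] <= [0, 2, 0]? True. Equal? False. Happens-before: True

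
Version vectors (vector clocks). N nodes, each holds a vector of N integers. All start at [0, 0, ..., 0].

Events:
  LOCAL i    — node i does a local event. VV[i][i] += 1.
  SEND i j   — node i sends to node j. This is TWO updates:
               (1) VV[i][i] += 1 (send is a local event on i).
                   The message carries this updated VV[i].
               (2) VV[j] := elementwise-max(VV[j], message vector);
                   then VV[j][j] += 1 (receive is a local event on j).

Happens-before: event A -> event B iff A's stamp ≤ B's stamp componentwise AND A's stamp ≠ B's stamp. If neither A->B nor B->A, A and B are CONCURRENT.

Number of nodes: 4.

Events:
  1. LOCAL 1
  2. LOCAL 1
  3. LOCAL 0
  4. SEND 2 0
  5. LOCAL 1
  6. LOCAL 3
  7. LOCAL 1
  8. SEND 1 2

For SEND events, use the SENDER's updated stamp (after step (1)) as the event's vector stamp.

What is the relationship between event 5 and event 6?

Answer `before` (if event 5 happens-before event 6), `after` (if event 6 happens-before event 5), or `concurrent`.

Initial: VV[0]=[0, 0, 0, 0]
Initial: VV[1]=[0, 0, 0, 0]
Initial: VV[2]=[0, 0, 0, 0]
Initial: VV[3]=[0, 0, 0, 0]
Event 1: LOCAL 1: VV[1][1]++ -> VV[1]=[0, 1, 0, 0]
Event 2: LOCAL 1: VV[1][1]++ -> VV[1]=[0, 2, 0, 0]
Event 3: LOCAL 0: VV[0][0]++ -> VV[0]=[1, 0, 0, 0]
Event 4: SEND 2->0: VV[2][2]++ -> VV[2]=[0, 0, 1, 0], msg_vec=[0, 0, 1, 0]; VV[0]=max(VV[0],msg_vec) then VV[0][0]++ -> VV[0]=[2, 0, 1, 0]
Event 5: LOCAL 1: VV[1][1]++ -> VV[1]=[0, 3, 0, 0]
Event 6: LOCAL 3: VV[3][3]++ -> VV[3]=[0, 0, 0, 1]
Event 7: LOCAL 1: VV[1][1]++ -> VV[1]=[0, 4, 0, 0]
Event 8: SEND 1->2: VV[1][1]++ -> VV[1]=[0, 5, 0, 0], msg_vec=[0, 5, 0, 0]; VV[2]=max(VV[2],msg_vec) then VV[2][2]++ -> VV[2]=[0, 5, 2, 0]
Event 5 stamp: [0, 3, 0, 0]
Event 6 stamp: [0, 0, 0, 1]
[0, 3, 0, 0] <= [0, 0, 0, 1]? False
[0, 0, 0, 1] <= [0, 3, 0, 0]? False
Relation: concurrent

Answer: concurrent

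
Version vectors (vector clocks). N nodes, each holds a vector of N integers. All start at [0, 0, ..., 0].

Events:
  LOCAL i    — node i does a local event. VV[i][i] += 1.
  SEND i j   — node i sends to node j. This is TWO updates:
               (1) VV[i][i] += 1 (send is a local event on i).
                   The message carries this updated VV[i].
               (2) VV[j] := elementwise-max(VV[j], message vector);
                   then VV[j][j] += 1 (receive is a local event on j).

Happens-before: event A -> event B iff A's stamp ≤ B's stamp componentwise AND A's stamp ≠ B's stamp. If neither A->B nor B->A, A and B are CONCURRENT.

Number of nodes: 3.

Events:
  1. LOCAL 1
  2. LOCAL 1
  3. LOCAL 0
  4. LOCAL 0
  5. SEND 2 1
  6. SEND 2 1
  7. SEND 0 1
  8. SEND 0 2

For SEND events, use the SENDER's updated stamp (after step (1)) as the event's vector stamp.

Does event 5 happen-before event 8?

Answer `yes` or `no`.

Answer: no

Derivation:
Initial: VV[0]=[0, 0, 0]
Initial: VV[1]=[0, 0, 0]
Initial: VV[2]=[0, 0, 0]
Event 1: LOCAL 1: VV[1][1]++ -> VV[1]=[0, 1, 0]
Event 2: LOCAL 1: VV[1][1]++ -> VV[1]=[0, 2, 0]
Event 3: LOCAL 0: VV[0][0]++ -> VV[0]=[1, 0, 0]
Event 4: LOCAL 0: VV[0][0]++ -> VV[0]=[2, 0, 0]
Event 5: SEND 2->1: VV[2][2]++ -> VV[2]=[0, 0, 1], msg_vec=[0, 0, 1]; VV[1]=max(VV[1],msg_vec) then VV[1][1]++ -> VV[1]=[0, 3, 1]
Event 6: SEND 2->1: VV[2][2]++ -> VV[2]=[0, 0, 2], msg_vec=[0, 0, 2]; VV[1]=max(VV[1],msg_vec) then VV[1][1]++ -> VV[1]=[0, 4, 2]
Event 7: SEND 0->1: VV[0][0]++ -> VV[0]=[3, 0, 0], msg_vec=[3, 0, 0]; VV[1]=max(VV[1],msg_vec) then VV[1][1]++ -> VV[1]=[3, 5, 2]
Event 8: SEND 0->2: VV[0][0]++ -> VV[0]=[4, 0, 0], msg_vec=[4, 0, 0]; VV[2]=max(VV[2],msg_vec) then VV[2][2]++ -> VV[2]=[4, 0, 3]
Event 5 stamp: [0, 0, 1]
Event 8 stamp: [4, 0, 0]
[0, 0, 1] <= [4, 0, 0]? False. Equal? False. Happens-before: False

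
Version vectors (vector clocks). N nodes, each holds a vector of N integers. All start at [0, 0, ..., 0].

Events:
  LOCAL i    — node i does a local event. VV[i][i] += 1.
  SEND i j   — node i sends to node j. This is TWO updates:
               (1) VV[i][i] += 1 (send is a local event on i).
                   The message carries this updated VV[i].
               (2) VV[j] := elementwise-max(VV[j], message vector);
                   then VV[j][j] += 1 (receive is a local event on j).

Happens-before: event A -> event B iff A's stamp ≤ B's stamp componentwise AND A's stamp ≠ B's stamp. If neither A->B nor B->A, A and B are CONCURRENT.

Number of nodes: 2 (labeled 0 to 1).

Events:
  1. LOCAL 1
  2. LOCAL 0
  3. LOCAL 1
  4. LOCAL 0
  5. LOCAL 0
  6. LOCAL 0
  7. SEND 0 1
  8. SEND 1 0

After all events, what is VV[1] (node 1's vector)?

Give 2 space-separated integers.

Initial: VV[0]=[0, 0]
Initial: VV[1]=[0, 0]
Event 1: LOCAL 1: VV[1][1]++ -> VV[1]=[0, 1]
Event 2: LOCAL 0: VV[0][0]++ -> VV[0]=[1, 0]
Event 3: LOCAL 1: VV[1][1]++ -> VV[1]=[0, 2]
Event 4: LOCAL 0: VV[0][0]++ -> VV[0]=[2, 0]
Event 5: LOCAL 0: VV[0][0]++ -> VV[0]=[3, 0]
Event 6: LOCAL 0: VV[0][0]++ -> VV[0]=[4, 0]
Event 7: SEND 0->1: VV[0][0]++ -> VV[0]=[5, 0], msg_vec=[5, 0]; VV[1]=max(VV[1],msg_vec) then VV[1][1]++ -> VV[1]=[5, 3]
Event 8: SEND 1->0: VV[1][1]++ -> VV[1]=[5, 4], msg_vec=[5, 4]; VV[0]=max(VV[0],msg_vec) then VV[0][0]++ -> VV[0]=[6, 4]
Final vectors: VV[0]=[6, 4]; VV[1]=[5, 4]

Answer: 5 4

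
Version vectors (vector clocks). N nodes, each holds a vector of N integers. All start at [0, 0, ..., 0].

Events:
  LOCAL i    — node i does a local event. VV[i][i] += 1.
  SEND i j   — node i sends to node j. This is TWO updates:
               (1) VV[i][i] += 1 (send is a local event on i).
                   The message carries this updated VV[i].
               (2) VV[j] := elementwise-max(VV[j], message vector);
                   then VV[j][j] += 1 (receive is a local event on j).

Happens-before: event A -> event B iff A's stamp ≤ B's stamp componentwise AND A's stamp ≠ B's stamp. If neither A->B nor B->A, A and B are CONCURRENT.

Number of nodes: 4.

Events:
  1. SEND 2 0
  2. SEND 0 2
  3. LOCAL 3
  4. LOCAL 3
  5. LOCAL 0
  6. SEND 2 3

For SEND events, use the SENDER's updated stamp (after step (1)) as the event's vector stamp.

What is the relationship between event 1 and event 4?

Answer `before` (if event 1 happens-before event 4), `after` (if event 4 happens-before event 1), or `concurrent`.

Answer: concurrent

Derivation:
Initial: VV[0]=[0, 0, 0, 0]
Initial: VV[1]=[0, 0, 0, 0]
Initial: VV[2]=[0, 0, 0, 0]
Initial: VV[3]=[0, 0, 0, 0]
Event 1: SEND 2->0: VV[2][2]++ -> VV[2]=[0, 0, 1, 0], msg_vec=[0, 0, 1, 0]; VV[0]=max(VV[0],msg_vec) then VV[0][0]++ -> VV[0]=[1, 0, 1, 0]
Event 2: SEND 0->2: VV[0][0]++ -> VV[0]=[2, 0, 1, 0], msg_vec=[2, 0, 1, 0]; VV[2]=max(VV[2],msg_vec) then VV[2][2]++ -> VV[2]=[2, 0, 2, 0]
Event 3: LOCAL 3: VV[3][3]++ -> VV[3]=[0, 0, 0, 1]
Event 4: LOCAL 3: VV[3][3]++ -> VV[3]=[0, 0, 0, 2]
Event 5: LOCAL 0: VV[0][0]++ -> VV[0]=[3, 0, 1, 0]
Event 6: SEND 2->3: VV[2][2]++ -> VV[2]=[2, 0, 3, 0], msg_vec=[2, 0, 3, 0]; VV[3]=max(VV[3],msg_vec) then VV[3][3]++ -> VV[3]=[2, 0, 3, 3]
Event 1 stamp: [0, 0, 1, 0]
Event 4 stamp: [0, 0, 0, 2]
[0, 0, 1, 0] <= [0, 0, 0, 2]? False
[0, 0, 0, 2] <= [0, 0, 1, 0]? False
Relation: concurrent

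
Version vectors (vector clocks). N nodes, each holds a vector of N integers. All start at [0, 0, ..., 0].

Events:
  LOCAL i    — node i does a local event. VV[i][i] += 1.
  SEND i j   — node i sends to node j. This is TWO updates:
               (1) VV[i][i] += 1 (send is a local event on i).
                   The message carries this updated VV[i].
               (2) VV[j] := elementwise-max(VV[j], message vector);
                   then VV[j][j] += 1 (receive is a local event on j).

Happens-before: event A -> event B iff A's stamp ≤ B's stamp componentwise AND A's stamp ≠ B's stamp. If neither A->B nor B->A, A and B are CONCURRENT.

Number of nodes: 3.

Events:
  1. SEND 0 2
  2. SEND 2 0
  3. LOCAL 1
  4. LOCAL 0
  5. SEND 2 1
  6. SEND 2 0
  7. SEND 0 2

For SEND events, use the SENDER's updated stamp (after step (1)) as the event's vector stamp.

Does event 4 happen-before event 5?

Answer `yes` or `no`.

Initial: VV[0]=[0, 0, 0]
Initial: VV[1]=[0, 0, 0]
Initial: VV[2]=[0, 0, 0]
Event 1: SEND 0->2: VV[0][0]++ -> VV[0]=[1, 0, 0], msg_vec=[1, 0, 0]; VV[2]=max(VV[2],msg_vec) then VV[2][2]++ -> VV[2]=[1, 0, 1]
Event 2: SEND 2->0: VV[2][2]++ -> VV[2]=[1, 0, 2], msg_vec=[1, 0, 2]; VV[0]=max(VV[0],msg_vec) then VV[0][0]++ -> VV[0]=[2, 0, 2]
Event 3: LOCAL 1: VV[1][1]++ -> VV[1]=[0, 1, 0]
Event 4: LOCAL 0: VV[0][0]++ -> VV[0]=[3, 0, 2]
Event 5: SEND 2->1: VV[2][2]++ -> VV[2]=[1, 0, 3], msg_vec=[1, 0, 3]; VV[1]=max(VV[1],msg_vec) then VV[1][1]++ -> VV[1]=[1, 2, 3]
Event 6: SEND 2->0: VV[2][2]++ -> VV[2]=[1, 0, 4], msg_vec=[1, 0, 4]; VV[0]=max(VV[0],msg_vec) then VV[0][0]++ -> VV[0]=[4, 0, 4]
Event 7: SEND 0->2: VV[0][0]++ -> VV[0]=[5, 0, 4], msg_vec=[5, 0, 4]; VV[2]=max(VV[2],msg_vec) then VV[2][2]++ -> VV[2]=[5, 0, 5]
Event 4 stamp: [3, 0, 2]
Event 5 stamp: [1, 0, 3]
[3, 0, 2] <= [1, 0, 3]? False. Equal? False. Happens-before: False

Answer: no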